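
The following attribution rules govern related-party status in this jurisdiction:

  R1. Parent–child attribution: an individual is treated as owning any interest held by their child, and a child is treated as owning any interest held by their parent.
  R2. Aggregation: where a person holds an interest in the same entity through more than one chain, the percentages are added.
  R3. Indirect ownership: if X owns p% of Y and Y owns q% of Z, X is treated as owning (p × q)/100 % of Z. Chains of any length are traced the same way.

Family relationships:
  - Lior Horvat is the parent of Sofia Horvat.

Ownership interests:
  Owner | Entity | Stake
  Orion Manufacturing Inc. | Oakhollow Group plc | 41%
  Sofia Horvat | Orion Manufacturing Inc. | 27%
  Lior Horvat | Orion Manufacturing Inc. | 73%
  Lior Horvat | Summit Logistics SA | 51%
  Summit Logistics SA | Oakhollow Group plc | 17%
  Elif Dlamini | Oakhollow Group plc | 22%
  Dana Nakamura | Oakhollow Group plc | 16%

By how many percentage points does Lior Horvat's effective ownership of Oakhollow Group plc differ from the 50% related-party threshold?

0.33

By parent–child attribution (R1), Lior Horvat is treated as also owning Sofia Horvat's interest in Orion Manufacturing Inc, giving 73% + 27% = 100%.
Chain via Orion Manufacturing Inc. (R3): 100% × 41% = 41% of Oakhollow Group plc.
Chain via Summit Logistics SA (R3): 51% × 17% = 8.67% of Oakhollow Group plc.
Aggregating (R2): 41% + 8.67% = 49.67%.
49.67% falls short of the 50% threshold by 0.33 percentage points.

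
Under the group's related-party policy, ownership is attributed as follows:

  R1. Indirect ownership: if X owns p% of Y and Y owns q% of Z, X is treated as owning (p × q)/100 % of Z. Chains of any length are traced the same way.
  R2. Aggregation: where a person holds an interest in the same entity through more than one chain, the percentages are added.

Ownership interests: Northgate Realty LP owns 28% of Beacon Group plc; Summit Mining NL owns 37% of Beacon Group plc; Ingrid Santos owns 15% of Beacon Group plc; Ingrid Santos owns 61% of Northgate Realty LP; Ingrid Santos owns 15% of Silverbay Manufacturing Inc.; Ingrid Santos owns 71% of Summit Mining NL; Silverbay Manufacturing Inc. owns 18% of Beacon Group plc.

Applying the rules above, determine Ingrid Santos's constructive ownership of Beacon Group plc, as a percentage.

Chain via Silverbay Manufacturing Inc. (R1): 15% × 18% = 2.7% of Beacon Group plc.
Chain via Summit Mining NL (R1): 71% × 37% = 26.27% of Beacon Group plc.
Chain via Northgate Realty LP (R1): 61% × 28% = 17.08% of Beacon Group plc.
Direct interest in Beacon Group plc: 15%.
Aggregating (R2): 2.7% + 26.27% + 17.08% + 15% = 61.05%.

61.05%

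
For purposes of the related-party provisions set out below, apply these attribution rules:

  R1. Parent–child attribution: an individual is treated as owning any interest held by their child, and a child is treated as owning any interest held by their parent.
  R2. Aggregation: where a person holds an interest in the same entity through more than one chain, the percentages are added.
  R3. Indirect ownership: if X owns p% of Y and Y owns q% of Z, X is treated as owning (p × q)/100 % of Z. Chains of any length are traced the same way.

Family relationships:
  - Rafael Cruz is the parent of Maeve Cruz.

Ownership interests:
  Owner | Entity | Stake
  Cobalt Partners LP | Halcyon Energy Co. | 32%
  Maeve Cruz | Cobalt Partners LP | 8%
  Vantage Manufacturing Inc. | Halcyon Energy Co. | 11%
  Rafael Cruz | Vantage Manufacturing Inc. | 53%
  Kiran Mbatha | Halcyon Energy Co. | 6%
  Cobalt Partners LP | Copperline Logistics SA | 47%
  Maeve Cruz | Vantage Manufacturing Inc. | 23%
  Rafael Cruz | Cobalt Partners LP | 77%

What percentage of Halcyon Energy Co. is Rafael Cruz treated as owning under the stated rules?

35.56%

By parent–child attribution (R1), Rafael Cruz is treated as also owning Maeve Cruz's interest in Vantage Manufacturing Inc, giving 53% + 23% = 76%.
By parent–child attribution (R1), Rafael Cruz is treated as also owning Maeve Cruz's interest in Cobalt Partners LP, giving 77% + 8% = 85%.
Chain via Vantage Manufacturing Inc. (R3): 76% × 11% = 8.36% of Halcyon Energy Co.
Chain via Cobalt Partners LP (R3): 85% × 32% = 27.2% of Halcyon Energy Co.
Aggregating (R2): 8.36% + 27.2% = 35.56%.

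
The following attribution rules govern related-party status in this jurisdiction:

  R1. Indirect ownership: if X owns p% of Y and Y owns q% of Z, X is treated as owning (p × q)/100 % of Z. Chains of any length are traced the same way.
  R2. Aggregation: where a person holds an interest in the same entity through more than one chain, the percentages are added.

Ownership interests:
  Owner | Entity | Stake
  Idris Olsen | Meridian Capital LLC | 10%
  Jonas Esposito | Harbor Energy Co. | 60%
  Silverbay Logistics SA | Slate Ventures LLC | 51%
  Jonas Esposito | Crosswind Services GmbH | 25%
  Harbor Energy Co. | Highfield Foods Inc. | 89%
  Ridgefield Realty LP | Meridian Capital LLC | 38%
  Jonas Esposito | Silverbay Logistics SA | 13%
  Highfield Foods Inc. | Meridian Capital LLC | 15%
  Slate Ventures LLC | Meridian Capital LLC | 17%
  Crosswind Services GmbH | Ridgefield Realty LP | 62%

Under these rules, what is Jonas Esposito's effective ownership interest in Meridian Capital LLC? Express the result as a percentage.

Chain via Crosswind Services GmbH → Ridgefield Realty LP (R1): 25% × 62% × 38% = 5.89% of Meridian Capital LLC.
Chain via Harbor Energy Co. → Highfield Foods Inc. (R1): 60% × 89% × 15% = 8.01% of Meridian Capital LLC.
Chain via Silverbay Logistics SA → Slate Ventures LLC (R1): 13% × 51% × 17% = 1.1271% of Meridian Capital LLC.
Aggregating (R2): 5.89% + 8.01% + 1.1271% = 15.0271%.

15.0271%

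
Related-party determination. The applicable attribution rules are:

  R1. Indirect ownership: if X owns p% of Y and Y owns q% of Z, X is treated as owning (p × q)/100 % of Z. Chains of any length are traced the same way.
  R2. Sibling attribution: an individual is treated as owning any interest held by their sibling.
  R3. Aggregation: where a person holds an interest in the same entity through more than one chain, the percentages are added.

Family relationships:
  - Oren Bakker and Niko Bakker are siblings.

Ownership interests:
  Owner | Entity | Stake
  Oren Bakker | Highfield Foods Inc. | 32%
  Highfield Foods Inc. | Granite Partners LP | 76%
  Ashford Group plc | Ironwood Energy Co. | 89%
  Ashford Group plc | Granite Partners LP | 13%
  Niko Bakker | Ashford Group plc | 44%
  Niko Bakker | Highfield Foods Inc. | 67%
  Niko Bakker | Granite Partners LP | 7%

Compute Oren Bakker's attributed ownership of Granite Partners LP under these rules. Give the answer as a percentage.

By sibling attribution (R2), Oren Bakker is treated as also owning Niko Bakker's interest in Highfield Foods Inc, giving 32% + 67% = 99%.
By sibling attribution (R2), Oren Bakker is treated as owning Niko Bakker's 44% interest in Ashford Group plc.
By sibling attribution (R2), Oren Bakker is treated as owning Niko Bakker's 7% interest in Granite Partners LP.
Chain via Highfield Foods Inc. (R1): 99% × 76% = 75.24% of Granite Partners LP.
Chain via Ashford Group plc (R1): 44% × 13% = 5.72% of Granite Partners LP.
Direct interest in Granite Partners LP: 7%.
Aggregating (R3): 75.24% + 5.72% + 7% = 87.96%.

87.96%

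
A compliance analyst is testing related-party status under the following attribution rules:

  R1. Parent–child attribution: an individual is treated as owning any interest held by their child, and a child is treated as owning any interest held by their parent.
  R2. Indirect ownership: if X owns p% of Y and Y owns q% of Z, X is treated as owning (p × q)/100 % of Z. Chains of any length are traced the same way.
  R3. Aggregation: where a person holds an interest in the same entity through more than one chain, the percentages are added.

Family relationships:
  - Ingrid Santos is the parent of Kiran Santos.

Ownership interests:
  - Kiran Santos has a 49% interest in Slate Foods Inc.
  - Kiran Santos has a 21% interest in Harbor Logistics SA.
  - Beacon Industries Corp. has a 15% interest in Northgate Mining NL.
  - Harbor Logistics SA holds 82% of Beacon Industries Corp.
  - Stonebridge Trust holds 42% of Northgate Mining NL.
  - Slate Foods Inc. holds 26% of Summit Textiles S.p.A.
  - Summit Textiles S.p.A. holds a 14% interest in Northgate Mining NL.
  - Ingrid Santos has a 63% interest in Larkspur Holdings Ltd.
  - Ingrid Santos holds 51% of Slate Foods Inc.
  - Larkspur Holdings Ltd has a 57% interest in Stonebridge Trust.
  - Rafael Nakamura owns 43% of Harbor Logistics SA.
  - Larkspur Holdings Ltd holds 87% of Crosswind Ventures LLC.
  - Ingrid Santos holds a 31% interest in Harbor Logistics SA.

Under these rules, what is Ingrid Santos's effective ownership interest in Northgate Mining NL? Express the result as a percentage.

By parent–child attribution (R1), Ingrid Santos is treated as also owning Kiran Santos's interest in Harbor Logistics SA, giving 31% + 21% = 52%.
By parent–child attribution (R1), Ingrid Santos is treated as also owning Kiran Santos's interest in Slate Foods Inc, giving 51% + 49% = 100%.
Chain via Harbor Logistics SA → Beacon Industries Corp. (R2): 52% × 82% × 15% = 6.396% of Northgate Mining NL.
Chain via Larkspur Holdings Ltd → Stonebridge Trust (R2): 63% × 57% × 42% = 15.0822% of Northgate Mining NL.
Chain via Slate Foods Inc. → Summit Textiles S.p.A. (R2): 100% × 26% × 14% = 3.64% of Northgate Mining NL.
Aggregating (R3): 6.396% + 15.0822% + 3.64% = 25.1182%.

25.1182%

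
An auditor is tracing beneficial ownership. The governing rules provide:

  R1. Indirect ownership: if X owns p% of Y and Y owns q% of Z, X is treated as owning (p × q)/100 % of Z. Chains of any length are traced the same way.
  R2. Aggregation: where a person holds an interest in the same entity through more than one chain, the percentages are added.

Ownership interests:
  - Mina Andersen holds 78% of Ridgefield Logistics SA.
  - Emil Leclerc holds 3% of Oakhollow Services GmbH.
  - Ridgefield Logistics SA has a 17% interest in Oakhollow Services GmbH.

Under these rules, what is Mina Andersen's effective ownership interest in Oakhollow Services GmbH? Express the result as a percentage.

13.26%

Chain via Ridgefield Logistics SA (R1): 78% × 17% = 13.26% of Oakhollow Services GmbH.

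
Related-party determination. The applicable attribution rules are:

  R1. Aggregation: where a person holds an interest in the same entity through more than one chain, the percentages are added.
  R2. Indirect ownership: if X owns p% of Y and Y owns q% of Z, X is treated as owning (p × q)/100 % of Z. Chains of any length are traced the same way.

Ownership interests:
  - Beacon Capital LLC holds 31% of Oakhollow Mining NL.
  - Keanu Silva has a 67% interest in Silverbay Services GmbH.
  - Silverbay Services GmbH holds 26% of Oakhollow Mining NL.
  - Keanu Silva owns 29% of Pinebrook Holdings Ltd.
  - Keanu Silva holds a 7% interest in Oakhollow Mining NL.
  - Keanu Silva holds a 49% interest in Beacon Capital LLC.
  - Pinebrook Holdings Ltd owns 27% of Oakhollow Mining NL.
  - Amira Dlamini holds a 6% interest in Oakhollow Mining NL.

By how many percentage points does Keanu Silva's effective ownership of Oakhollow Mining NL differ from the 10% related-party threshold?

Chain via Beacon Capital LLC (R2): 49% × 31% = 15.19% of Oakhollow Mining NL.
Chain via Silverbay Services GmbH (R2): 67% × 26% = 17.42% of Oakhollow Mining NL.
Chain via Pinebrook Holdings Ltd (R2): 29% × 27% = 7.83% of Oakhollow Mining NL.
Direct interest in Oakhollow Mining NL: 7%.
Aggregating (R1): 15.19% + 17.42% + 7.83% + 7% = 47.44%.
47.44% exceeds the 10% threshold by 37.44 percentage points.

37.44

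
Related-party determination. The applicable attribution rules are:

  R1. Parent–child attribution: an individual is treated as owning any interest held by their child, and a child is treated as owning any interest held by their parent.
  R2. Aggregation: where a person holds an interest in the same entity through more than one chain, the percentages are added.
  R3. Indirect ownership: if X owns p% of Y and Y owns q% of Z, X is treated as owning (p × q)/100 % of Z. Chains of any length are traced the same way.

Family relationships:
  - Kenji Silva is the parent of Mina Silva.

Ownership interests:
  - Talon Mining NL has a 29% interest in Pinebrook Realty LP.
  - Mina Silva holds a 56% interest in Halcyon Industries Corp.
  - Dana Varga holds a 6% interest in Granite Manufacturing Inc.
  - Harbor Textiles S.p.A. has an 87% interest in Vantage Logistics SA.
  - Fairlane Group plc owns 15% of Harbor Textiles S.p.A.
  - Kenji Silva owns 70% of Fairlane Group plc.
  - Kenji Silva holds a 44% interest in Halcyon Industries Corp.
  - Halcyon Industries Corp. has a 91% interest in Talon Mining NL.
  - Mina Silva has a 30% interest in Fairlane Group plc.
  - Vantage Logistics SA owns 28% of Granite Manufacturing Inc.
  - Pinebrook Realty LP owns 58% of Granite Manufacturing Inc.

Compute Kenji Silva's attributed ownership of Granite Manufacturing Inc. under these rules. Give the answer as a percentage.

18.9602%

By parent–child attribution (R1), Kenji Silva is treated as also owning Mina Silva's interest in Fairlane Group plc, giving 70% + 30% = 100%.
By parent–child attribution (R1), Kenji Silva is treated as also owning Mina Silva's interest in Halcyon Industries Corp, giving 44% + 56% = 100%.
Chain via Fairlane Group plc → Harbor Textiles S.p.A. → Vantage Logistics SA (R3): 100% × 15% × 87% × 28% = 3.654% of Granite Manufacturing Inc.
Chain via Halcyon Industries Corp. → Talon Mining NL → Pinebrook Realty LP (R3): 100% × 91% × 29% × 58% = 15.3062% of Granite Manufacturing Inc.
Aggregating (R2): 3.654% + 15.3062% = 18.9602%.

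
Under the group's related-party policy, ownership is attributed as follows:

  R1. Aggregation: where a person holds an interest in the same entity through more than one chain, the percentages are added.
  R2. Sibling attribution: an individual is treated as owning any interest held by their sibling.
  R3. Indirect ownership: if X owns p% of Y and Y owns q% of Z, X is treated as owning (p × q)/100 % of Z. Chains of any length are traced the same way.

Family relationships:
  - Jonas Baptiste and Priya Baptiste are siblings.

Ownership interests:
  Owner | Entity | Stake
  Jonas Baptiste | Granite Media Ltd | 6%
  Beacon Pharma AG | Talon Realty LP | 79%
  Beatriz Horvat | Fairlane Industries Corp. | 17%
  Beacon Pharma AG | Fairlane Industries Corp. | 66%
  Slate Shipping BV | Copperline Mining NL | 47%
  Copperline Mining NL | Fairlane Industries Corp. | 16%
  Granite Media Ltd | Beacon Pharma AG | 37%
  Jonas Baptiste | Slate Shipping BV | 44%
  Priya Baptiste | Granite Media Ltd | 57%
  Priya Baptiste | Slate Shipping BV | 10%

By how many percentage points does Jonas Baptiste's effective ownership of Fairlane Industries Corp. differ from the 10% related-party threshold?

By sibling attribution (R2), Jonas Baptiste is treated as also owning Priya Baptiste's interest in Slate Shipping BV, giving 44% + 10% = 54%.
By sibling attribution (R2), Jonas Baptiste is treated as also owning Priya Baptiste's interest in Granite Media Ltd, giving 6% + 57% = 63%.
Chain via Slate Shipping BV → Copperline Mining NL (R3): 54% × 47% × 16% = 4.0608% of Fairlane Industries Corp.
Chain via Granite Media Ltd → Beacon Pharma AG (R3): 63% × 37% × 66% = 15.3846% of Fairlane Industries Corp.
Aggregating (R1): 4.0608% + 15.3846% = 19.4454%.
19.4454% exceeds the 10% threshold by 9.4454 percentage points.

9.4454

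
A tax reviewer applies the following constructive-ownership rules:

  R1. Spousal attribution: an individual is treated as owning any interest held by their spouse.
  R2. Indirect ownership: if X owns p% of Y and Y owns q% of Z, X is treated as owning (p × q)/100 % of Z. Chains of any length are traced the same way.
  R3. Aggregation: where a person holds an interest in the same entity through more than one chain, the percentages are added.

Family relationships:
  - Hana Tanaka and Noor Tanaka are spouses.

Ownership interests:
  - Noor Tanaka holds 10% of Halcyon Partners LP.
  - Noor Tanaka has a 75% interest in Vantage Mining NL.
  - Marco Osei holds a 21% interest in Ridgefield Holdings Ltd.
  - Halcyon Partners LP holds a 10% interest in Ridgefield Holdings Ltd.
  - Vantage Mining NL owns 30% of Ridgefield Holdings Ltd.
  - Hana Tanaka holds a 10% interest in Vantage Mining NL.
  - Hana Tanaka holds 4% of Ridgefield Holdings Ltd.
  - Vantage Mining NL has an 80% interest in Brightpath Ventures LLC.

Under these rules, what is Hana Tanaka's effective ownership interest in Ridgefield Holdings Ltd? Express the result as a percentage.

30.5%

By spousal attribution (R1), Hana Tanaka is treated as also owning Noor Tanaka's interest in Vantage Mining NL, giving 10% + 75% = 85%.
By spousal attribution (R1), Hana Tanaka is treated as owning Noor Tanaka's 10% interest in Halcyon Partners LP.
Chain via Vantage Mining NL (R2): 85% × 30% = 25.5% of Ridgefield Holdings Ltd.
Direct interest in Ridgefield Holdings Ltd: 4%.
Chain via Halcyon Partners LP (R2): 10% × 10% = 1% of Ridgefield Holdings Ltd.
Aggregating (R3): 25.5% + 4% + 1% = 30.5%.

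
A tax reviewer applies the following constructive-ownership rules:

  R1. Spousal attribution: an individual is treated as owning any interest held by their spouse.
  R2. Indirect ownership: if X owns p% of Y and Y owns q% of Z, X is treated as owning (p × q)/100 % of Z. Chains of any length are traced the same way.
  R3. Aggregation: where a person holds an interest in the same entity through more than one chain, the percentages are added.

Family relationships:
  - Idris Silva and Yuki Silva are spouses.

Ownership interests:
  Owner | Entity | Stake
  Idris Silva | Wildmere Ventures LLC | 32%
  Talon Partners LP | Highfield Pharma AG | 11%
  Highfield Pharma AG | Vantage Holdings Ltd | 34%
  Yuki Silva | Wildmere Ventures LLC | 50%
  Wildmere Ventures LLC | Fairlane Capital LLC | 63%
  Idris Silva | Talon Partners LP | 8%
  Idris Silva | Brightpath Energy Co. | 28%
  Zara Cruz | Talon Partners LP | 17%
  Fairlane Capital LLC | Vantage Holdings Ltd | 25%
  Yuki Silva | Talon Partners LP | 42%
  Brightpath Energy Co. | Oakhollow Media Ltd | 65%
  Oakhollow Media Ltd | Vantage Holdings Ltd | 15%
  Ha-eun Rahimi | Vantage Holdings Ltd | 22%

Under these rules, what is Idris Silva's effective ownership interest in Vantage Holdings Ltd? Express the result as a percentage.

17.515%

By spousal attribution (R1), Idris Silva is treated as also owning Yuki Silva's interest in Wildmere Ventures LLC, giving 32% + 50% = 82%.
By spousal attribution (R1), Idris Silva is treated as also owning Yuki Silva's interest in Talon Partners LP, giving 8% + 42% = 50%.
Chain via Wildmere Ventures LLC → Fairlane Capital LLC (R2): 82% × 63% × 25% = 12.915% of Vantage Holdings Ltd.
Chain via Brightpath Energy Co. → Oakhollow Media Ltd (R2): 28% × 65% × 15% = 2.73% of Vantage Holdings Ltd.
Chain via Talon Partners LP → Highfield Pharma AG (R2): 50% × 11% × 34% = 1.87% of Vantage Holdings Ltd.
Aggregating (R3): 12.915% + 2.73% + 1.87% = 17.515%.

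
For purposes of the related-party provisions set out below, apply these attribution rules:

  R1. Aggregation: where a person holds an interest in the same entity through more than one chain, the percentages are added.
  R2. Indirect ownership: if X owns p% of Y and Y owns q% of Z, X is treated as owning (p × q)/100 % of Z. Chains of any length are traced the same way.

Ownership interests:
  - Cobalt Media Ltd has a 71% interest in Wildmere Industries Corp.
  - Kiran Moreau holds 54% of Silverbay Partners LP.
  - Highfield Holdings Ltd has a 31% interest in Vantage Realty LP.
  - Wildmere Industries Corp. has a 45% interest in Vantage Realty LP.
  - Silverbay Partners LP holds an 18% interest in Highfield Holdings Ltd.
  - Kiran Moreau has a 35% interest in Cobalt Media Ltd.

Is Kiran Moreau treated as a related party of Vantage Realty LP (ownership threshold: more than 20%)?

Chain via Cobalt Media Ltd → Wildmere Industries Corp. (R2): 35% × 71% × 45% = 11.1825% of Vantage Realty LP.
Chain via Silverbay Partners LP → Highfield Holdings Ltd (R2): 54% × 18% × 31% = 3.0132% of Vantage Realty LP.
Aggregating (R1): 11.1825% + 3.0132% = 14.1957%.
14.1957% does not exceed the 20% threshold, so Kiran is not a related party to Vantage Realty LP.

No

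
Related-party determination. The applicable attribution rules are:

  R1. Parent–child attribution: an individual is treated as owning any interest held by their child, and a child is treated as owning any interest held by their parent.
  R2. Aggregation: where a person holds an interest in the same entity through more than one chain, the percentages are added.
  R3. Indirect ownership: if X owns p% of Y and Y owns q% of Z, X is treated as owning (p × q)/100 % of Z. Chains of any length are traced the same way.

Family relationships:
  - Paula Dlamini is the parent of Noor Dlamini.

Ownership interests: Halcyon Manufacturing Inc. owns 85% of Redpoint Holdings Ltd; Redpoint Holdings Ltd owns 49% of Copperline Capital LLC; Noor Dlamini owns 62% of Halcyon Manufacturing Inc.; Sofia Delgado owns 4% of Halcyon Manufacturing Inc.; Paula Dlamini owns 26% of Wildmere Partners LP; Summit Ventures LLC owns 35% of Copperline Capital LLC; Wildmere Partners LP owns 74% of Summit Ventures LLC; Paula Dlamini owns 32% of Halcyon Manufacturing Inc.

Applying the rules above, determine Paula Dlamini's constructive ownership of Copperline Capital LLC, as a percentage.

45.885%

By parent–child attribution (R1), Paula Dlamini is treated as also owning Noor Dlamini's interest in Halcyon Manufacturing Inc, giving 32% + 62% = 94%.
Chain via Halcyon Manufacturing Inc. → Redpoint Holdings Ltd (R3): 94% × 85% × 49% = 39.151% of Copperline Capital LLC.
Chain via Wildmere Partners LP → Summit Ventures LLC (R3): 26% × 74% × 35% = 6.734% of Copperline Capital LLC.
Aggregating (R2): 39.151% + 6.734% = 45.885%.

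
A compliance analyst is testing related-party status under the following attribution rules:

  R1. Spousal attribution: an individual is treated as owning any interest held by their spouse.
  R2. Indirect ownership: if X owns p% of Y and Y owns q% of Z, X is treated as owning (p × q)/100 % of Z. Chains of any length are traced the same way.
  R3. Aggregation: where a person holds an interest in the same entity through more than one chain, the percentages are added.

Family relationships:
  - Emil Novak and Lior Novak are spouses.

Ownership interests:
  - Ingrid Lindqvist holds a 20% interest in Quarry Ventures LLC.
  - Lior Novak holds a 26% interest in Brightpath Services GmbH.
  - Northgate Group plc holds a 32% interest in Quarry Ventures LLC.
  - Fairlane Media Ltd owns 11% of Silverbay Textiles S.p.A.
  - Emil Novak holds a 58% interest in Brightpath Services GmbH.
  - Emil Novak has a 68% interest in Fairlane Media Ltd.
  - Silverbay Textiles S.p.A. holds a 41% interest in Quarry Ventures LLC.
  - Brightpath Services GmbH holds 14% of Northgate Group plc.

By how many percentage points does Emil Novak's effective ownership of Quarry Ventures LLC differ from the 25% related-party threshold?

18.17

By spousal attribution (R1), Emil Novak is treated as also owning Lior Novak's interest in Brightpath Services GmbH, giving 58% + 26% = 84%.
Chain via Brightpath Services GmbH → Northgate Group plc (R2): 84% × 14% × 32% = 3.7632% of Quarry Ventures LLC.
Chain via Fairlane Media Ltd → Silverbay Textiles S.p.A. (R2): 68% × 11% × 41% = 3.0668% of Quarry Ventures LLC.
Aggregating (R3): 3.7632% + 3.0668% = 6.83%.
6.83% falls short of the 25% threshold by 18.17 percentage points.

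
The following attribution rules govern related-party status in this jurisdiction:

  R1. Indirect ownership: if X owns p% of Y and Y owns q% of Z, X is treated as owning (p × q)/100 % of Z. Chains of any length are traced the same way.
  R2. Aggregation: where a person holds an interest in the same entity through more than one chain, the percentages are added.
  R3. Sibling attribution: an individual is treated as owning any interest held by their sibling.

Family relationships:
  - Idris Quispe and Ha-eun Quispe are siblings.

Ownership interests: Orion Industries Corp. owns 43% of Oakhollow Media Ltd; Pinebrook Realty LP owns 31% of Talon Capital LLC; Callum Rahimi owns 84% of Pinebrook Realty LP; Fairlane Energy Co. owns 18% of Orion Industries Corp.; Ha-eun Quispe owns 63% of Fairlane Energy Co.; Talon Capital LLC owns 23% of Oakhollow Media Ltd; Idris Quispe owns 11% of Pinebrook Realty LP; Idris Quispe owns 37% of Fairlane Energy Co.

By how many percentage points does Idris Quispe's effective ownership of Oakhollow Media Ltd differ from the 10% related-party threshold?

By sibling attribution (R3), Idris Quispe is treated as also owning Ha-eun Quispe's interest in Fairlane Energy Co, giving 37% + 63% = 100%.
Chain via Fairlane Energy Co. → Orion Industries Corp. (R1): 100% × 18% × 43% = 7.74% of Oakhollow Media Ltd.
Chain via Pinebrook Realty LP → Talon Capital LLC (R1): 11% × 31% × 23% = 0.7843% of Oakhollow Media Ltd.
Aggregating (R2): 7.74% + 0.7843% = 8.5243%.
8.5243% falls short of the 10% threshold by 1.4757 percentage points.

1.4757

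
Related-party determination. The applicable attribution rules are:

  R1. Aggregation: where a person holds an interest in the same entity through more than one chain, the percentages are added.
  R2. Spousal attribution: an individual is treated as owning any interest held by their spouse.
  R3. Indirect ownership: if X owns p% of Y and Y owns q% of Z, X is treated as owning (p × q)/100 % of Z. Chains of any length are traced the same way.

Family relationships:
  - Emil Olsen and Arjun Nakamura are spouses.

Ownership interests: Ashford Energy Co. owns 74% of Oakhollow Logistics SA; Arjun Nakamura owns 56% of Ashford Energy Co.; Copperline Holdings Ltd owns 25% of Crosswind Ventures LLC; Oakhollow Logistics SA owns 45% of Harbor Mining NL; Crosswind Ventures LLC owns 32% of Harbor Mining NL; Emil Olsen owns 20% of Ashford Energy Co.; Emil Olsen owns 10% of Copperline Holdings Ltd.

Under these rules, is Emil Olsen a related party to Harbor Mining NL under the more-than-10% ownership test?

By spousal attribution (R2), Emil Olsen is treated as also owning Arjun Nakamura's interest in Ashford Energy Co, giving 20% + 56% = 76%.
Chain via Ashford Energy Co. → Oakhollow Logistics SA (R3): 76% × 74% × 45% = 25.308% of Harbor Mining NL.
Chain via Copperline Holdings Ltd → Crosswind Ventures LLC (R3): 10% × 25% × 32% = 0.8% of Harbor Mining NL.
Aggregating (R1): 25.308% + 0.8% = 26.108%.
26.108% exceeds the 10% threshold, so Emil is a related party to Harbor Mining NL.

Yes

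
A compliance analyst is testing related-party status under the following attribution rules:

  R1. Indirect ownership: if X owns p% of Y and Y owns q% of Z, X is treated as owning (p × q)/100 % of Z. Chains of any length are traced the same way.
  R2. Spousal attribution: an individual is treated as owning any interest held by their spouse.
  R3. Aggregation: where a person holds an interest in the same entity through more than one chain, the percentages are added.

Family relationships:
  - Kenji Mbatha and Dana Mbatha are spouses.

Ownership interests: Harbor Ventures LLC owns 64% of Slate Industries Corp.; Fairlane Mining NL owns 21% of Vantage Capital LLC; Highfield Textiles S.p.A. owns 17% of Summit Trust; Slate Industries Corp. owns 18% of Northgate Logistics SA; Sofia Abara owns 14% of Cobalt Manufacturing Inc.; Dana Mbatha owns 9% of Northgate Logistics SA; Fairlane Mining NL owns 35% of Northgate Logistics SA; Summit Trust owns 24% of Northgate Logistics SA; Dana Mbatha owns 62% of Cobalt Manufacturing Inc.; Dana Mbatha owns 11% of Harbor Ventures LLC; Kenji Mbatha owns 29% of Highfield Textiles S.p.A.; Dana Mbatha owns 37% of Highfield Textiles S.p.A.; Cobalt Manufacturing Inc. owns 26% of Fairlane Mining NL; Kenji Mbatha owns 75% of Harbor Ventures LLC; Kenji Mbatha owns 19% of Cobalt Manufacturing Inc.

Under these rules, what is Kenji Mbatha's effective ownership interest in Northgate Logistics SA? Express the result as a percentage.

28.971%

By spousal attribution (R2), Kenji Mbatha is treated as also owning Dana Mbatha's interest in Cobalt Manufacturing Inc, giving 19% + 62% = 81%.
By spousal attribution (R2), Kenji Mbatha is treated as also owning Dana Mbatha's interest in Harbor Ventures LLC, giving 75% + 11% = 86%.
By spousal attribution (R2), Kenji Mbatha is treated as also owning Dana Mbatha's interest in Highfield Textiles S.p.A, giving 29% + 37% = 66%.
By spousal attribution (R2), Kenji Mbatha is treated as owning Dana Mbatha's 9% interest in Northgate Logistics SA.
Chain via Cobalt Manufacturing Inc. → Fairlane Mining NL (R1): 81% × 26% × 35% = 7.371% of Northgate Logistics SA.
Chain via Harbor Ventures LLC → Slate Industries Corp. (R1): 86% × 64% × 18% = 9.9072% of Northgate Logistics SA.
Chain via Highfield Textiles S.p.A. → Summit Trust (R1): 66% × 17% × 24% = 2.6928% of Northgate Logistics SA.
Direct interest in Northgate Logistics SA: 9%.
Aggregating (R3): 7.371% + 9.9072% + 2.6928% + 9% = 28.971%.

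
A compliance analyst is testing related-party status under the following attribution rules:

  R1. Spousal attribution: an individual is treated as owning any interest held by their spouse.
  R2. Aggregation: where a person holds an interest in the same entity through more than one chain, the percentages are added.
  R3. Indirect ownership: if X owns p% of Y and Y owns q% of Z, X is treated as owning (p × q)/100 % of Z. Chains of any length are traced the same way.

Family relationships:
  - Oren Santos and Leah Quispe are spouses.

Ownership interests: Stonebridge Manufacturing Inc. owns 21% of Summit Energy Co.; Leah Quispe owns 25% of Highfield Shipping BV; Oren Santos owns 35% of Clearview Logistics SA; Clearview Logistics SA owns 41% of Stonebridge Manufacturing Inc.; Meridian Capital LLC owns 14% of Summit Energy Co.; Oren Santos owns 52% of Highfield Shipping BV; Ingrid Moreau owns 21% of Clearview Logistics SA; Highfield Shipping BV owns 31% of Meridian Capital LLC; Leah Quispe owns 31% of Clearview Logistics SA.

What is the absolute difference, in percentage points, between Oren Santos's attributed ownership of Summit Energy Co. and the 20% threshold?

By spousal attribution (R1), Oren Santos is treated as also owning Leah Quispe's interest in Highfield Shipping BV, giving 52% + 25% = 77%.
By spousal attribution (R1), Oren Santos is treated as also owning Leah Quispe's interest in Clearview Logistics SA, giving 35% + 31% = 66%.
Chain via Highfield Shipping BV → Meridian Capital LLC (R3): 77% × 31% × 14% = 3.3418% of Summit Energy Co.
Chain via Clearview Logistics SA → Stonebridge Manufacturing Inc. (R3): 66% × 41% × 21% = 5.6826% of Summit Energy Co.
Aggregating (R2): 3.3418% + 5.6826% = 9.0244%.
9.0244% falls short of the 20% threshold by 10.9756 percentage points.

10.9756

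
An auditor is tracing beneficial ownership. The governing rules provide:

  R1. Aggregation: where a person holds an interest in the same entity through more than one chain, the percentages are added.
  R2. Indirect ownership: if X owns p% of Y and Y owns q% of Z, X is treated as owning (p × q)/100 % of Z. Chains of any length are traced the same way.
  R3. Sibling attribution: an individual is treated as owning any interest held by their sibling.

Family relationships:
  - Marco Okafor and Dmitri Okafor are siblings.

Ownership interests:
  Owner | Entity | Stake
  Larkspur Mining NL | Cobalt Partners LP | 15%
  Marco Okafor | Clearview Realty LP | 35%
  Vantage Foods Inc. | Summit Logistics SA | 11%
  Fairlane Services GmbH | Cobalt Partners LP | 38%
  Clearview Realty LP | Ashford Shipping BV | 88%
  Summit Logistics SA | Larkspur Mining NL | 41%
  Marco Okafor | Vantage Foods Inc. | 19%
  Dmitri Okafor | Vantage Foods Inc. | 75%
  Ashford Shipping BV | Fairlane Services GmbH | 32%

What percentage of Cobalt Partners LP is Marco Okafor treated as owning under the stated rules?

4.38119%

By sibling attribution (R3), Marco Okafor is treated as also owning Dmitri Okafor's interest in Vantage Foods Inc, giving 19% + 75% = 94%.
Chain via Clearview Realty LP → Ashford Shipping BV → Fairlane Services GmbH (R2): 35% × 88% × 32% × 38% = 3.74528% of Cobalt Partners LP.
Chain via Vantage Foods Inc. → Summit Logistics SA → Larkspur Mining NL (R2): 94% × 11% × 41% × 15% = 0.63591% of Cobalt Partners LP.
Aggregating (R1): 3.74528% + 0.63591% = 4.38119%.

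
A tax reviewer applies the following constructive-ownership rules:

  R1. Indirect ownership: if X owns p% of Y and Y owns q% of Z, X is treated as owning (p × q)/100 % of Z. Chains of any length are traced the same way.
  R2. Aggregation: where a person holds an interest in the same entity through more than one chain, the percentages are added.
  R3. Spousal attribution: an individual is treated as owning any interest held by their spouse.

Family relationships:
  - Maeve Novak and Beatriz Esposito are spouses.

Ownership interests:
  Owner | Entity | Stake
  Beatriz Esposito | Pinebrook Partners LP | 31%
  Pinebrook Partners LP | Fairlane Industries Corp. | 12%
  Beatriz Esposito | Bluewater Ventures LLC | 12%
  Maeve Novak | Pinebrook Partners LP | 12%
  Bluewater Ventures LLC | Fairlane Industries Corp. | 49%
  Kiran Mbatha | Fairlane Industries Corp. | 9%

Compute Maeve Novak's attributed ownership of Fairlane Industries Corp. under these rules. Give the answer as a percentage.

By spousal attribution (R3), Maeve Novak is treated as also owning Beatriz Esposito's interest in Pinebrook Partners LP, giving 12% + 31% = 43%.
By spousal attribution (R3), Maeve Novak is treated as owning Beatriz Esposito's 12% interest in Bluewater Ventures LLC.
Chain via Pinebrook Partners LP (R1): 43% × 12% = 5.16% of Fairlane Industries Corp.
Chain via Bluewater Ventures LLC (R1): 12% × 49% = 5.88% of Fairlane Industries Corp.
Aggregating (R2): 5.16% + 5.88% = 11.04%.

11.04%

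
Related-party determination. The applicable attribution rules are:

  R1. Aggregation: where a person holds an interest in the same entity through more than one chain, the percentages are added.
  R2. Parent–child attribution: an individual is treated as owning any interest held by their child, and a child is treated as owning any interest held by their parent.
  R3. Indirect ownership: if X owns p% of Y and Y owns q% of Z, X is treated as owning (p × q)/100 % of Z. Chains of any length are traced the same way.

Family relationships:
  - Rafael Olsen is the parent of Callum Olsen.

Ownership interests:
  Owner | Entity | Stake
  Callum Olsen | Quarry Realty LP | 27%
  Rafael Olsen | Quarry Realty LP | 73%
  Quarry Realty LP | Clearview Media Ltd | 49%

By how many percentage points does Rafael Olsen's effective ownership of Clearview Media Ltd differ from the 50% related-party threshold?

1

By parent–child attribution (R2), Rafael Olsen is treated as also owning Callum Olsen's interest in Quarry Realty LP, giving 73% + 27% = 100%.
Chain via Quarry Realty LP (R3): 100% × 49% = 49% of Clearview Media Ltd.
49% falls short of the 50% threshold by 1 percentage points.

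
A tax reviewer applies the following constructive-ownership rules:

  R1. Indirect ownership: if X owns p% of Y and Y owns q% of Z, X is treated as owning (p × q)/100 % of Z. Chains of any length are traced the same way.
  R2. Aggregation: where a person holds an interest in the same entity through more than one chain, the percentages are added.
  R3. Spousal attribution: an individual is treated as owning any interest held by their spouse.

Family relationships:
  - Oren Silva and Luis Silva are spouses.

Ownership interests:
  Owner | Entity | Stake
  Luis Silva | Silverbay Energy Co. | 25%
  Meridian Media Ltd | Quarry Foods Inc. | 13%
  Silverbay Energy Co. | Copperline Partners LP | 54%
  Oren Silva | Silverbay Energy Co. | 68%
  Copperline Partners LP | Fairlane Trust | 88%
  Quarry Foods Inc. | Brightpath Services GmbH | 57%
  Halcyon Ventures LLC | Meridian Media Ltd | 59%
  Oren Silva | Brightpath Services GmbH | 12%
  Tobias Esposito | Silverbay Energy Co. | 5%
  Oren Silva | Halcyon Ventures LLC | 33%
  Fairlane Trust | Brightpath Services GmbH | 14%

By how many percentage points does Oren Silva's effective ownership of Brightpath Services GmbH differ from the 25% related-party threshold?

By spousal attribution (R3), Oren Silva is treated as also owning Luis Silva's interest in Silverbay Energy Co, giving 68% + 25% = 93%.
Chain via Halcyon Ventures LLC → Meridian Media Ltd → Quarry Foods Inc. (R1): 33% × 59% × 13% × 57% = 1.442727% of Brightpath Services GmbH.
Chain via Silverbay Energy Co. → Copperline Partners LP → Fairlane Trust (R1): 93% × 54% × 88% × 14% = 6.187104% of Brightpath Services GmbH.
Direct interest in Brightpath Services GmbH: 12%.
Aggregating (R2): 1.442727% + 6.187104% + 12% = 19.629831%.
19.629831% falls short of the 25% threshold by 5.370169 percentage points.

5.370169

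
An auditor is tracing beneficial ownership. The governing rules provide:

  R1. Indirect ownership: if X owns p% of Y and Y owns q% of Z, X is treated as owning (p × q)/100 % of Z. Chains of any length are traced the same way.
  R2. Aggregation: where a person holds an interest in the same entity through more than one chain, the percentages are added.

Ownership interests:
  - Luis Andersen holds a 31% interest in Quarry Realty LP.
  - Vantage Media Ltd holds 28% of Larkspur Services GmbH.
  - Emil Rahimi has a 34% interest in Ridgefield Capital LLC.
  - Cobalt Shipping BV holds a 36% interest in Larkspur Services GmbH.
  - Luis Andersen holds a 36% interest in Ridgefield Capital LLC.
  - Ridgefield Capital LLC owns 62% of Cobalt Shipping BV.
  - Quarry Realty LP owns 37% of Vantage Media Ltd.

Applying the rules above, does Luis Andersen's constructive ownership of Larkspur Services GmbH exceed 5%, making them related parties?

Chain via Quarry Realty LP → Vantage Media Ltd (R1): 31% × 37% × 28% = 3.2116% of Larkspur Services GmbH.
Chain via Ridgefield Capital LLC → Cobalt Shipping BV (R1): 36% × 62% × 36% = 8.0352% of Larkspur Services GmbH.
Aggregating (R2): 3.2116% + 8.0352% = 11.2468%.
11.2468% exceeds the 5% threshold, so Luis is a related party to Larkspur Services GmbH.

Yes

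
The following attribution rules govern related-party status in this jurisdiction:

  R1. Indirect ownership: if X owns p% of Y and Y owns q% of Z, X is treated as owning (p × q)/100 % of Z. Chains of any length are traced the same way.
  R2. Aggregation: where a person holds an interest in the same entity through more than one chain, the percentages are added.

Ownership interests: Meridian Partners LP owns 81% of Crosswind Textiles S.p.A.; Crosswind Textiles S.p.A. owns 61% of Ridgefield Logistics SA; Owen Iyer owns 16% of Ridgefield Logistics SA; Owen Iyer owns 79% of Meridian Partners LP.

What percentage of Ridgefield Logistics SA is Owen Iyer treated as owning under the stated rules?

55.0339%

Chain via Meridian Partners LP → Crosswind Textiles S.p.A. (R1): 79% × 81% × 61% = 39.0339% of Ridgefield Logistics SA.
Direct interest in Ridgefield Logistics SA: 16%.
Aggregating (R2): 39.0339% + 16% = 55.0339%.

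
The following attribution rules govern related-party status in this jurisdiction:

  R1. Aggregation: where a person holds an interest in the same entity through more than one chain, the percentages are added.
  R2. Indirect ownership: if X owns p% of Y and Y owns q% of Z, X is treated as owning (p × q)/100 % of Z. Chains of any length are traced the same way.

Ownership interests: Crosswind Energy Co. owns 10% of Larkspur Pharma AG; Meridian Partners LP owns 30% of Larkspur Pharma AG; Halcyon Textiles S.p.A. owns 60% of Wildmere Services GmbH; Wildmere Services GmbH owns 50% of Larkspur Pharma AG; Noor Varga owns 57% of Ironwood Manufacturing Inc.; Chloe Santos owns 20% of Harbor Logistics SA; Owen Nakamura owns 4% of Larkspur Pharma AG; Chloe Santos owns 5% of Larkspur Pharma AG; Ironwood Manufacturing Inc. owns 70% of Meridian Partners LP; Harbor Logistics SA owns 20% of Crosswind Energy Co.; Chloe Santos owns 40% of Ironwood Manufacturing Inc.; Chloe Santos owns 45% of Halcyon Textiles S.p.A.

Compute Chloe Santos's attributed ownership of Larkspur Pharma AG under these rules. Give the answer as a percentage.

27.3%

Chain via Harbor Logistics SA → Crosswind Energy Co. (R2): 20% × 20% × 10% = 0.4% of Larkspur Pharma AG.
Chain via Ironwood Manufacturing Inc. → Meridian Partners LP (R2): 40% × 70% × 30% = 8.4% of Larkspur Pharma AG.
Chain via Halcyon Textiles S.p.A. → Wildmere Services GmbH (R2): 45% × 60% × 50% = 13.5% of Larkspur Pharma AG.
Direct interest in Larkspur Pharma AG: 5%.
Aggregating (R1): 0.4% + 8.4% + 13.5% + 5% = 27.3%.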